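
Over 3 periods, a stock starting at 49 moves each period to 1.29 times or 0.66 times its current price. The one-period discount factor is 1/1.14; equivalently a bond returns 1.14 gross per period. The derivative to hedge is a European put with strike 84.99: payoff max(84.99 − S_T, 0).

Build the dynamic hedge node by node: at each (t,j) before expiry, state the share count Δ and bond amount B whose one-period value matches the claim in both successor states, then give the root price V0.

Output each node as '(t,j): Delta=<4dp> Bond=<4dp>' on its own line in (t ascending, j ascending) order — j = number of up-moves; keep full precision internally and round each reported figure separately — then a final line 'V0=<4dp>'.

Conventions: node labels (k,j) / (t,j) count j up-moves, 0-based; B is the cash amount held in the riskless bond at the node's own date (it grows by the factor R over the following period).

Under the risk-neutral measure, an up-move has probability p* = (R−d)/(u−d) = 0.7619 and values discount at R = 1.14.
Payoffs at expiry: V(3,0)=70.9027, V(3,1)=57.4557, V(3,2)=31.1730, V(3,3)=0.0000
(2,0): S=21.3444. Δ = (V_up−V_dn)/(S_up−S_dn) = (57.4557−70.9027)/(27.5343−14.0873) = -1.0000. V = [p*·57.4557 + (1−p*)·70.9027]/1.14 = 53.2082. B = V − Δ·S = 74.5526.
(2,1): S=41.7186. Δ = (V_up−V_dn)/(S_up−S_dn) = (31.1730−57.4557)/(53.8170−27.5343) = -1.0000. V = [p*·31.1730 + (1−p*)·57.4557]/1.14 = 32.8340. B = V − Δ·S = 74.5526.
(2,2): S=81.5409. Δ = (V_up−V_dn)/(S_up−S_dn) = (0.0000−31.1730)/(105.1878−53.8170) = -0.6068. V = [p*·0.0000 + (1−p*)·31.1730]/1.14 = 6.5107. B = V − Δ·S = 55.9916.
(1,0): S=32.3400. Δ = (V_up−V_dn)/(S_up−S_dn) = (32.8340−53.2082)/(41.7186−21.3444) = -1.0000. V = [p*·32.8340 + (1−p*)·53.2082]/1.14 = 33.0570. B = V − Δ·S = 65.3970.
(1,1): S=63.2100. Δ = (V_up−V_dn)/(S_up−S_dn) = (6.5107−32.8340)/(81.5409−41.7186) = -0.6610. V = [p*·6.5107 + (1−p*)·32.8340]/1.14 = 11.2089. B = V − Δ·S = 52.9920.
(0,0): S=49.0000. Δ = (V_up−V_dn)/(S_up−S_dn) = (11.2089−33.0570)/(63.2100−32.3400) = -0.7077. V = [p*·11.2089 + (1−p*)·33.0570]/1.14 = 14.3955. B = V − Δ·S = 49.0751.
Sanity check at the root: Δ(0,0)·S0 + B(0,0) reproduces V0 = 14.3955.

(0,0): Delta=-0.7077 Bond=49.0751
(1,0): Delta=-1.0000 Bond=65.3970
(1,1): Delta=-0.6610 Bond=52.9920
(2,0): Delta=-1.0000 Bond=74.5526
(2,1): Delta=-1.0000 Bond=74.5526
(2,2): Delta=-0.6068 Bond=55.9916
V0=14.3955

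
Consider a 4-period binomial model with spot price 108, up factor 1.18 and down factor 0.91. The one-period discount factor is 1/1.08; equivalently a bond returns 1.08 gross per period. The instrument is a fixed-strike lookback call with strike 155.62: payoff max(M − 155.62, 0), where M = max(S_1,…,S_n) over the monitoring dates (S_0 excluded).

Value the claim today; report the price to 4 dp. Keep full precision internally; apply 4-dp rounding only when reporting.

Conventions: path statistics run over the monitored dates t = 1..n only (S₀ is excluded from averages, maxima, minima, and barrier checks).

With p* = (R−d)/(u−d) = 0.6296, sum probability × payoff across the paths and divide by R^4.
Enumerate all 2^4 = 16 price paths (U = up ×1.18, D = down ×0.91); each path with k up-moves has probability p*^k·(1−p*)^(4−k).
DDDD: M=98.2800, payoff=0.0000, prob=0.018817
UDDD: M=127.4400, payoff=0.0000, prob=0.031988
DUDD: M=115.9704, payoff=0.0000, prob=0.031988
UUDD: M=150.3792, payoff=0.0000, prob=0.054380
DDUD: M=105.5331, payoff=0.0000, prob=0.031988
UDUD: M=136.8451, payoff=0.0000, prob=0.054380
DUUD: M=136.8451, payoff=0.0000, prob=0.054380
UUUD: M=177.4475, payoff=21.8275, prob=0.092447
DDDU: M=98.2800, payoff=0.0000, prob=0.031988
UDDU: M=127.4400, payoff=0.0000, prob=0.054380
DUDU: M=124.5290, payoff=0.0000, prob=0.054380
UUDU: M=161.4772, payoff=5.8572, prob=0.092447
DDUU: M=124.5290, payoff=0.0000, prob=0.054380
UDUU: M=161.4772, payoff=5.8572, prob=0.092447
DUUU: M=161.4772, payoff=5.8572, prob=0.092447
UUUU: M=209.3880, payoff=53.7680, prob=0.157159
Price = Σ prob·payoff / R^4 = 12.092463 / 1.360489 = 8.8883

price = 8.8883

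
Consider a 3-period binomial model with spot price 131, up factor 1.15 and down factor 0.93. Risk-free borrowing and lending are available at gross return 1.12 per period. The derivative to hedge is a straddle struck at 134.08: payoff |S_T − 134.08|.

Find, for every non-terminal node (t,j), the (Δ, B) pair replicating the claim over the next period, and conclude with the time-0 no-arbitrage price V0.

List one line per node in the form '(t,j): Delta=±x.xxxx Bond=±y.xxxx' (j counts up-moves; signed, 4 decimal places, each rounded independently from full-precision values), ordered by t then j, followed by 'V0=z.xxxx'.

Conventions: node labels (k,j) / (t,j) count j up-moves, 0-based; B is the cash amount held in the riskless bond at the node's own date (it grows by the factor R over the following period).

(0,0): Delta=0.9251 Bond=-85.2561
(1,0): Delta=0.5559 Bond=-50.5086
(1,1): Delta=0.9722 Bond=-102.5886
(2,0): Delta=-1.0000 Bond=119.7143
(2,1): Delta=0.7545 Bond=-84.4039
(2,2): Delta=1.0000 Bond=-119.7143
V0=35.9276

No-arbitrage ⇒ martingale measure with p* = (R−d)/(u−d) = 0.8636.
At maturity the claim pays: V(3,0)=28.7092, V(3,1)=3.7828, V(3,2)=27.0402, V(3,3)=65.1546
  t=2,j=0: stock 113.3019 → up 130.2972 (V=3.7828), down 105.3708 (V=28.7092). Price 6.4124; hedge Δ=-1.0000, bond B=119.7143.
  t=2,j=1: stock 140.1045 → up 161.1202 (V=27.0402), down 130.2972 (V=3.7828). Price 21.3114; hedge Δ=0.7545, bond B=-84.4039.
  t=2,j=2: stock 173.2475 → up 199.2346 (V=65.1546), down 161.1202 (V=27.0402). Price 53.5332; hedge Δ=1.0000, bond B=-119.7143.
  t=1,j=0: stock 121.8300 → up 140.1045 (V=21.3114), down 113.3019 (V=6.4124). Price 17.2140; hedge Δ=0.5559, bond B=-50.5086.
  t=1,j=1: stock 150.6500 → up 173.2475 (V=53.5332), down 140.1045 (V=21.3114). Price 43.8744; hedge Δ=0.9722, bond B=-102.5886.
  t=0,j=0: stock 131.0000 → up 150.6500 (V=43.8744), down 121.8300 (V=17.2140). Price 35.9276; hedge Δ=0.9251, bond B=-85.2561.
As a check, the time-0 holding Δ(0,0)·S0 + B(0,0) comes to 35.9276 — exactly V0.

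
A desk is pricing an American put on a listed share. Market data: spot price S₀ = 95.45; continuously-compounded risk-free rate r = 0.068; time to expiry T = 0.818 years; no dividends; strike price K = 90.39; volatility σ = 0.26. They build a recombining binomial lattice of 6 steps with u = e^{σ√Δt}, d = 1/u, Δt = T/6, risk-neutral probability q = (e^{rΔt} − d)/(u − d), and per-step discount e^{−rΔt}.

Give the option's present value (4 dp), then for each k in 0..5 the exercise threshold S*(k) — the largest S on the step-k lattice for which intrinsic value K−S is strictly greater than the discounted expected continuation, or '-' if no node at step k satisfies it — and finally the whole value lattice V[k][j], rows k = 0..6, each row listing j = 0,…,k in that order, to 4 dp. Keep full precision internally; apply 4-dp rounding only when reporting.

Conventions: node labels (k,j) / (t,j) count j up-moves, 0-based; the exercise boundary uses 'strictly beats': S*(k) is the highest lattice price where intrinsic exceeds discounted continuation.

price = 4.8060
boundary = - - - 71.5646 65.0138 71.5646
tree:
4.8060
7.8653 2.1173
12.4335 3.8627 0.5724
18.8254 6.8585 1.2148 0.0000
25.3762 11.7132 2.5783 0.0000 0.0000
31.3273 18.8254 5.4723 0.0000 0.0000 0.0000
36.7337 25.3762 11.6146 0.0000 0.0000 0.0000 0.0000

params: Δt=0.13633 u=1.10076 d=0.90846 q=0.52445 e^(-rΔt)=0.99077
t_6 payoffs: 36.7337 25.3762 11.6146 0.0000 0.0000 0.0000 0.0000
t_5: node(5,0) S=59.0627 payoff=31.3273 vs cont=30.4932 → 31.3273 [stop]  node(5,1) S=71.5646 payoff=18.8254 vs cont=17.9913 → 18.8254 [stop]  node(5,2) S=86.7128 payoff=3.6772 vs cont=5.4723 → 5.4723 [wait]  node(5,3) S=105.0675 payoff=0.0000 vs cont=0.0000 → 0.0000 [wait]  node(5,4) S=127.3074 payoff=0.0000 vs cont=0.0000 → 0.0000 [wait]  node(5,5) S=154.2548 payoff=0.0000 vs cont=0.0000 → 0.0000 [wait]  ⇒ S*(5)=71.5646
t_4: node(4,0) S=65.0138 payoff=25.3762 vs cont=24.5421 → 25.3762 [stop]  node(4,1) S=78.7754 payoff=11.6146 vs cont=11.7132 → 11.7132 [wait]  node(4,2) S=95.4500 payoff=0.0000 vs cont=2.5783 → 2.5783 [wait]  node(4,3) S=115.6541 payoff=0.0000 vs cont=0.0000 → 0.0000 [wait]  node(4,4) S=140.1349 payoff=0.0000 vs cont=0.0000 → 0.0000 [wait]  ⇒ S*(4)=65.0138
t_3: node(3,0) S=71.5646 payoff=18.8254 vs cont=18.0426 → 18.8254 [stop]  node(3,1) S=86.7128 payoff=3.6772 vs cont=6.8585 → 6.8585 [wait]  node(3,2) S=105.0675 payoff=0.0000 vs cont=1.2148 → 1.2148 [wait]  node(3,3) S=127.3074 payoff=0.0000 vs cont=0.0000 → 0.0000 [wait]  ⇒ S*(3)=71.5646
t_2: node(2,0) S=78.7754 payoff=11.6146 vs cont=12.4335 → 12.4335 [wait]  node(2,1) S=95.4500 payoff=0.0000 vs cont=3.8627 → 3.8627 [wait]  node(2,2) S=115.6541 payoff=0.0000 vs cont=0.5724 → 0.5724 [wait]  ⇒ S*(2)=-
t_1: node(1,0) S=86.7128 payoff=3.6772 vs cont=7.8653 → 7.8653 [wait]  node(1,1) S=105.0675 payoff=0.0000 vs cont=2.1173 → 2.1173 [wait]  ⇒ S*(1)=-
t_0: node(0,0) S=95.4500 payoff=0.0000 vs cont=4.8060 → 4.8060 [wait]  ⇒ S*(0)=-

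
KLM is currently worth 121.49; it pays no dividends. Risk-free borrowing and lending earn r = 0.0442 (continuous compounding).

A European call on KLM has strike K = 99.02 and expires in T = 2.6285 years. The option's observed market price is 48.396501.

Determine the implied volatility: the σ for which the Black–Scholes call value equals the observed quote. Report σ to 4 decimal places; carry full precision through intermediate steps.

sigma = 0.4359

At σ = 0.4359 the Black–Scholes value reproduces the quote:
σ√T = 0.4359·√2.6285 = 0.706709
d₁ = (ln(S/K) + (r+σ²/2)T) / (σ√T) = (ln(121.49/99.02) + (0.0442+0.4359²/2)·2.6285) / 0.706709 = (0.204510 + 0.365899) / 0.706709 = 0.807134
d₂ = d₁ − σ√T = 0.807134 − 0.706709 = 0.100424
e^{−rT} = 0.890315
N(d₁) = 0.790205,  N(d₂) = 0.539996
V = S·N(d₁) − K·e^{−rT}·N(d₂) = 96.002034 − 47.605534 = 48.396501 (the observed quote) — the price is monotone increasing in volatility, hence this σ is the only solution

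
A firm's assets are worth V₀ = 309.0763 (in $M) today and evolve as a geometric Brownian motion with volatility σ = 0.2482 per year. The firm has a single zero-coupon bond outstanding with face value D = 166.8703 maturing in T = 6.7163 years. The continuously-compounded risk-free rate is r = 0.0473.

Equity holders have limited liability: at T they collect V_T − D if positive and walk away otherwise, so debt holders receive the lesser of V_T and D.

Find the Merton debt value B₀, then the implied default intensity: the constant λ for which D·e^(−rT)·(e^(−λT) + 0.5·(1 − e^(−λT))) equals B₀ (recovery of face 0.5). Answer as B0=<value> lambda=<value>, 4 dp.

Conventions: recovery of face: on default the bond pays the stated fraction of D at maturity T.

B0=117.5319 lambda=0.0099

Work the structural quantities from V₀ = 309.0763 against face 166.8703:
d₁ = [ln(V₀/D) + (r + σ²/2)T] / (σ√T)
   = [ln(309.0763/166.8703) + (0.0473 + 0.5·0.2482²)·6.7163] / (0.2482·√6.7163)
   = [0.616371 + 0.524554] / 0.643231 = 1.773742
d₂ = d₁ − σ√T = 1.773742 − 0.643231 = 1.130511
N(d₁) = 0.961947,  N(d₂) = 0.870869,  e^(−rT) = 0.727835
E₀ = V₀·N(d₁) − D·e^(−rT)·N(d₂)
   = 309.0763·0.961947 − 166.8703·0.727835·0.870869 = 191.544423
B₀ = V₀ − E₀ = 309.0763 − 191.544423 = 117.531877
e^(−λT) = (B₀·e^(rT)/D − 0.5)/(1 − 0.5) = (117.5319·1.373938/166.8703 − 0.5)/0.5 = 0.93541368
λ = −ln(0.93541368)/6.7163 = 0.009941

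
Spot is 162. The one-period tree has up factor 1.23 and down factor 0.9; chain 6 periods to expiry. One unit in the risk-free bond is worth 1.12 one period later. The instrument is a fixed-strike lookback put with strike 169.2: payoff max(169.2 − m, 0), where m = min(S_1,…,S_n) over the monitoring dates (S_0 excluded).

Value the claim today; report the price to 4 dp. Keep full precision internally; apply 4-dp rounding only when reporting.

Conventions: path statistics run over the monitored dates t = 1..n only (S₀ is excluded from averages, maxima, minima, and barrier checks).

price = 5.8493

No-arbitrage gives p* = (R−d)/(u−d) = 0.6667: enumerate every path, weight its payoff by its p*-probability, and discount by R^6.
Enumerate all 2^6 = 64 price paths (U = up ×1.23, D = down ×0.9); each path with k up-moves has probability p*^k·(1−p*)^(6−k).
DDDDDD: m=86.0934, payoff=83.1066, prob=0.001372
UDDDDD: m=117.6610, payoff=51.5390, prob=0.002743
DUDDDD: m=117.6610, payoff=51.5390, prob=0.002743
UUDDDD: m=160.8034, payoff=8.3966, prob=0.005487
DDUDDD: m=117.6610, payoff=51.5390, prob=0.002743
UDUDDD: m=160.8034, payoff=8.3966, prob=0.005487
DUUDDD: m=145.8000, payoff=23.4000, prob=0.005487
UUUDDD: m=199.2600, payoff=0.0000, prob=0.010974
DDDUDD: m=117.6610, payoff=51.5390, prob=0.002743
UDDUDD: m=160.8034, payoff=8.3966, prob=0.005487
DUDUDD: m=145.8000, payoff=23.4000, prob=0.005487
UUDUDD: m=199.2600, payoff=0.0000, prob=0.010974
DDUUDD: m=131.2200, payoff=37.9800, prob=0.005487
UDUUDD: m=179.3340, payoff=0.0000, prob=0.010974
DUUUDD: m=145.8000, payoff=23.4000, prob=0.010974
UUUUDD: m=199.2600, payoff=0.0000, prob=0.021948
DDDDUD: m=106.2882, payoff=62.9118, prob=0.002743
UDDDUD: m=145.2605, payoff=23.9395, prob=0.005487
DUDDUD: m=145.2605, payoff=23.9395, prob=0.005487
UUDDUD: m=198.5227, payoff=0.0000, prob=0.010974
DDUDUD: m=131.2200, payoff=37.9800, prob=0.005487
UDUDUD: m=179.3340, payoff=0.0000, prob=0.010974
DUUDUD: m=145.8000, payoff=23.4000, prob=0.010974
UUUDUD: m=199.2600, payoff=0.0000, prob=0.021948
DDDUUD: m=118.0980, payoff=51.1020, prob=0.005487
UDDUUD: m=161.4006, payoff=7.7994, prob=0.010974
DUDUUD: m=145.8000, payoff=23.4000, prob=0.010974
UUDUUD: m=199.2600, payoff=0.0000, prob=0.021948
DDUUUD: m=131.2200, payoff=37.9800, prob=0.010974
UDUUUD: m=179.3340, payoff=0.0000, prob=0.021948
DUUUUD: m=145.8000, payoff=23.4000, prob=0.021948
UUUUUD: m=199.2600, payoff=0.0000, prob=0.043896
DDDDDU: m=95.6594, payoff=73.5406, prob=0.002743
UDDDDU: m=130.7345, payoff=38.4655, prob=0.005487
DUDDDU: m=130.7345, payoff=38.4655, prob=0.005487
UUDDDU: m=178.6705, payoff=0.0000, prob=0.010974
DDUDDU: m=130.7345, payoff=38.4655, prob=0.005487
UDUDDU: m=178.6705, payoff=0.0000, prob=0.010974
DUUDDU: m=145.8000, payoff=23.4000, prob=0.010974
UUUDDU: m=199.2600, payoff=0.0000, prob=0.021948
DDDUDU: m=118.0980, payoff=51.1020, prob=0.005487
UDDUDU: m=161.4006, payoff=7.7994, prob=0.010974
DUDUDU: m=145.8000, payoff=23.4000, prob=0.010974
UUDUDU: m=199.2600, payoff=0.0000, prob=0.021948
DDUUDU: m=131.2200, payoff=37.9800, prob=0.010974
UDUUDU: m=179.3340, payoff=0.0000, prob=0.021948
DUUUDU: m=145.8000, payoff=23.4000, prob=0.021948
UUUUDU: m=199.2600, payoff=0.0000, prob=0.043896
DDDDUU: m=106.2882, payoff=62.9118, prob=0.005487
UDDDUU: m=145.2605, payoff=23.9395, prob=0.010974
DUDDUU: m=145.2605, payoff=23.9395, prob=0.010974
UUDDUU: m=198.5227, payoff=0.0000, prob=0.021948
DDUDUU: m=131.2200, payoff=37.9800, prob=0.010974
UDUDUU: m=179.3340, payoff=0.0000, prob=0.021948
DUUDUU: m=145.8000, payoff=23.4000, prob=0.021948
UUUDUU: m=199.2600, payoff=0.0000, prob=0.043896
DDDUUU: m=118.0980, payoff=51.1020, prob=0.010974
UDDUUU: m=161.4006, payoff=7.7994, prob=0.021948
DUDUUU: m=145.8000, payoff=23.4000, prob=0.021948
UUDUUU: m=199.2600, payoff=0.0000, prob=0.043896
DDUUUU: m=131.2200, payoff=37.9800, prob=0.021948
UDUUUU: m=179.3340, payoff=0.0000, prob=0.043896
DUUUUU: m=145.8000, payoff=23.4000, prob=0.043896
UUUUUU: m=199.2600, payoff=0.0000, prob=0.087791
Price = Σ prob·payoff / R^6 = 11.545563 / 1.973823 = 5.8493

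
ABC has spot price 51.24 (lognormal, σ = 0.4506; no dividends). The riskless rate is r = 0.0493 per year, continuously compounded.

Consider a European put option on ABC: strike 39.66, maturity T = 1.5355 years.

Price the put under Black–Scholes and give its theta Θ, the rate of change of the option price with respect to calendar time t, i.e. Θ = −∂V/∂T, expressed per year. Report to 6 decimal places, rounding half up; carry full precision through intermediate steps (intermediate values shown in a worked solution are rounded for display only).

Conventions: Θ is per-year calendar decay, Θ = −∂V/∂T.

price = 4.040210
Θ = -1.855628

σ√T = 0.4506·√1.5355 = 0.558362
d₁ = (ln(S/K) + (r+σ²/2)T) / (σ√T) = (ln(51.24/39.66) + (0.0493+0.4506²/2)·1.5355) / 0.558362 = (0.256177 + 0.231584) / 0.558362 = 0.873558
d₂ = d₁ − σ√T = 0.873558 − 0.558362 = 0.315195
e^{−rT} = 0.927094
N(−d₁) = 0.191180,  N(−d₂) = 0.376307
Put price V = K·e^{−rT}·N(−d₂) − S·N(−d₁) = 13.836251 − 9.796041 = 4.040210
φ(d₁) = (1/√(2π))·e^{−d₁²/2} = 0.272398
Θ = −S·φ(d₁)·σ/(2√T) + r·K·e^{−rT}·N(−d₂) = −2.537755 + 0.682127 = -1.855628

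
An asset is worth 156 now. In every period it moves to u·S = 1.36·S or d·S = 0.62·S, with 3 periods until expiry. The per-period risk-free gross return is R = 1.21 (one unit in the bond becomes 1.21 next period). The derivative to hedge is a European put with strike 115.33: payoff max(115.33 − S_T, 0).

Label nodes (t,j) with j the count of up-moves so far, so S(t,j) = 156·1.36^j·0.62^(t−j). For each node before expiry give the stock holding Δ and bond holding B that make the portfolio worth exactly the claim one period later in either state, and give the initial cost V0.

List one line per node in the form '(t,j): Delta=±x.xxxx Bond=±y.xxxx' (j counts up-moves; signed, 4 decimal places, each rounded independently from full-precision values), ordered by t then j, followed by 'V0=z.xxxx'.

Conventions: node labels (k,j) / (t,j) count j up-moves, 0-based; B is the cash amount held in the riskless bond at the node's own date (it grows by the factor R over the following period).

(0,0): Delta=-0.0754 Bond=14.0006
(1,0): Delta=-0.4148 Bond=49.7707
(1,1): Delta=-0.0360 Bond=8.5941
(2,0): Delta=-1.0000 Bond=95.3140
(2,1): Delta=-0.3470 Bond=51.3010
(2,2): Delta=0.0000 Bond=0.0000
V0=2.2412

No-arbitrage ⇒ martingale measure with p* = (R−d)/(u−d) = 0.7973.
At maturity the claim pays: V(3,0)=78.1508, V(3,1)=33.7757, V(3,2)=0.0000, V(3,3)=0.0000
  t=2,j=0: stock 59.9664 → up 81.5543 (V=33.7757), down 37.1792 (V=78.1508). Price 35.3476; hedge Δ=-1.0000, bond B=95.3140.
  t=2,j=1: stock 131.5392 → up 178.8933 (V=0.0000), down 81.5543 (V=33.7757). Price 5.6582; hedge Δ=-0.3470, bond B=51.3010.
  t=2,j=2: stock 288.5376 → up 392.4111 (V=0.0000), down 178.8933 (V=0.0000). Price 0.0000; hedge Δ=0.0000, bond B=0.0000.
  t=1,j=0: stock 96.7200 → up 131.5392 (V=5.6582), down 59.9664 (V=35.3476). Price 9.6499; hedge Δ=-0.4148, bond B=49.7707.
  t=1,j=1: stock 212.1600 → up 288.5376 (V=0.0000), down 131.5392 (V=5.6582). Price 0.9479; hedge Δ=-0.0360, bond B=8.5941.
  t=0,j=0: stock 156.0000 → up 212.1600 (V=0.9479), down 96.7200 (V=9.6499). Price 2.2412; hedge Δ=-0.0754, bond B=14.0006.
As a check, the time-0 holding Δ(0,0)·S0 + B(0,0) comes to 2.2412 — exactly V0.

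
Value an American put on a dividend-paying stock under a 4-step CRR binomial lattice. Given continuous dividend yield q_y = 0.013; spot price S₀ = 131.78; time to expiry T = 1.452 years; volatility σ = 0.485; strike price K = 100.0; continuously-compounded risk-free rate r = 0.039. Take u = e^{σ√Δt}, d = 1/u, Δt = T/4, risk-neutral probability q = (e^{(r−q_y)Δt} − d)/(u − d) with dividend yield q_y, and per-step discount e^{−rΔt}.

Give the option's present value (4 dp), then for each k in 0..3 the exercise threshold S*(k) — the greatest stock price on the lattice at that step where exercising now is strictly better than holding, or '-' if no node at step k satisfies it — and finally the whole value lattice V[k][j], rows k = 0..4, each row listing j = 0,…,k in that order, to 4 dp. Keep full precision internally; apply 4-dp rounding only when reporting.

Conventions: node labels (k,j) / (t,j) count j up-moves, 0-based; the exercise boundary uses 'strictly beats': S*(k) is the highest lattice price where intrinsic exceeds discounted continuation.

price = 13.2121
boundary = - - - 54.8446
tree:
13.2121
20.5840 4.3851
31.1453 7.9915 0.0000
45.1554 14.5640 0.0000 0.0000
59.0524 26.5420 0.0000 0.0000 0.0000

Δt=0.36300, u=1.33938, d=0.74661, q=0.44346, disc=e^(-rΔt)=0.98594
k=4 terminal: V=max(K-S,0) → 59.0524 26.5420 0.0000 0.0000 0.0000
k=3: j=0 S=54.8446 intr=45.1554 cont=44.0079 V=45.1554[EX]; j=1 S=98.3885 intr=1.6115 cont=14.5640 V=14.5640[hold]; j=2 S=176.5041 intr=0.0000 cont=0.0000 V=0.0000[hold]; j=3 S=316.6395 intr=0.0000 cont=0.0000 V=0.0000[hold]  S*(3)=54.8446
k=2: j=0 S=73.4580 intr=26.5420 cont=31.1453 V=31.1453[hold]; j=1 S=131.7800 intr=0.0000 cont=7.9915 V=7.9915[hold]; j=2 S=236.4067 intr=0.0000 cont=0.0000 V=0.0000[hold]  S*(2)=-
k=1: j=0 S=98.3885 intr=1.6115 cont=20.5840 V=20.5840[hold]; j=1 S=176.5041 intr=0.0000 cont=4.3851 V=4.3851[hold]  S*(1)=-
k=0: j=0 S=131.7800 intr=0.0000 cont=13.2121 V=13.2121[hold]  S*(0)=-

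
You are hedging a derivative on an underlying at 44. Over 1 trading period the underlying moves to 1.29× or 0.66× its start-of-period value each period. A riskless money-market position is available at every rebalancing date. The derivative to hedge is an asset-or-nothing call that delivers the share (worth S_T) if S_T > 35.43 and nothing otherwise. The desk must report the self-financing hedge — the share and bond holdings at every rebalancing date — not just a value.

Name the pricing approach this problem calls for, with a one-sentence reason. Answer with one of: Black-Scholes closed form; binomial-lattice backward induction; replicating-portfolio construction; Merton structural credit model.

Key observation: a price alone would not answer the question — the per-node share/bond construction on the spot-44, 1.29/0.66 tree is required, and only the replicating-portfolio method yields it.

framework: replicating-portfolio construction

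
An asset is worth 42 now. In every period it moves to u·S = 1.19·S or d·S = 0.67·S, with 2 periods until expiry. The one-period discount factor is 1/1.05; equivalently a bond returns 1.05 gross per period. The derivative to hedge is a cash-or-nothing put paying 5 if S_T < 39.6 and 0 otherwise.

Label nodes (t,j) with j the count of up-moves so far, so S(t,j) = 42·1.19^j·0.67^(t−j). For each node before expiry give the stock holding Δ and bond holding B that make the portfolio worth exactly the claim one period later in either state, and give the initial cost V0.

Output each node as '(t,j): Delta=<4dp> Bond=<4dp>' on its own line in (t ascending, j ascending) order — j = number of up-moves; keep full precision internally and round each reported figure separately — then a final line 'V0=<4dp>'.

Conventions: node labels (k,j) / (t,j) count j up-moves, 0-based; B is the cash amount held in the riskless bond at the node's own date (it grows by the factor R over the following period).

Risk-neutral probability p* = (R−d)/(u−d) = (1.05−0.67)/(1.19−0.67) = 0.7308.
Payoffs at expiry: V(2,0)=5.0000, V(2,1)=5.0000, V(2,2)=0.0000
  t=1,j=0: stock 28.1400 → up 33.4866 (V=5.0000), down 18.8538 (V=5.0000). Price 4.7619; hedge Δ=0.0000, bond B=4.7619.
  t=1,j=1: stock 49.9800 → up 59.4762 (V=0.0000), down 33.4866 (V=5.0000). Price 1.2821; hedge Δ=-0.1924, bond B=10.8974.
  t=0,j=0: stock 42.0000 → up 49.9800 (V=1.2821), down 28.1400 (V=4.7619). Price 2.1133; hedge Δ=-0.1593, bond B=8.8053.
Check: Δ(0,0)·S0 + B(0,0) = 2.1133 = V0.

(0,0): Delta=-0.1593 Bond=8.8053
(1,0): Delta=0.0000 Bond=4.7619
(1,1): Delta=-0.1924 Bond=10.8974
V0=2.1133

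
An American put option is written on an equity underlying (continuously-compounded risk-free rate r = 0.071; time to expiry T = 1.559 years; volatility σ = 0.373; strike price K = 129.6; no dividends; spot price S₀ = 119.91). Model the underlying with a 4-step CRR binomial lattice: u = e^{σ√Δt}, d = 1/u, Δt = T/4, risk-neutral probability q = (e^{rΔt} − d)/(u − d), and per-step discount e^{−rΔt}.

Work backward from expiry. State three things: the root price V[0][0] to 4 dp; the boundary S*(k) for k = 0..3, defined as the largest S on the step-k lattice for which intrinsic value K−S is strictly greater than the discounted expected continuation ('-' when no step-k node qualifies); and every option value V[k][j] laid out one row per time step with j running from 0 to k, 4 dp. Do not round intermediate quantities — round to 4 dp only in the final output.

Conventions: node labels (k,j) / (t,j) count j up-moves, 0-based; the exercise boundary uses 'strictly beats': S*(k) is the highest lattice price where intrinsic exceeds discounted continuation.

price = 22.3219
boundary = - - 75.2649 95.0001
tree:
22.3219
35.6363 10.3487
54.3351 19.0609 2.2760
69.9705 34.5999 4.6963 0.0000
82.3579 54.3351 9.6900 0.0000 0.0000

params: Δt=0.38975 u=1.26221 d=0.79226 q=0.50175 e^(-rΔt)=0.97271
t_4 payoffs: 82.3579 54.3351 9.6900 0.0000 0.0000
t_3: node(3,0) S=59.6295 payoff=69.9705 vs cont=66.4334 → 69.9705 [stop]  node(3,1) S=95.0001 payoff=34.5999 vs cont=31.0628 → 34.5999 [stop]  node(3,2) S=151.3515 payoff=0.0000 vs cont=4.6963 → 4.6963 [wait]  node(3,3) S=241.1292 payoff=0.0000 vs cont=0.0000 → 0.0000 [wait]  ⇒ S*(3)=95.0001
t_2: node(2,0) S=75.2649 payoff=54.3351 vs cont=50.7979 → 54.3351 [stop]  node(2,1) S=119.9100 payoff=9.6900 vs cont=19.0609 → 19.0609 [wait]  node(2,2) S=191.0374 payoff=0.0000 vs cont=2.2760 → 2.2760 [wait]  ⇒ S*(2)=75.2649
t_1: node(1,0) S=95.0001 payoff=34.5999 vs cont=35.6363 → 35.6363 [wait]  node(1,1) S=151.3515 payoff=0.0000 vs cont=10.3487 → 10.3487 [wait]  ⇒ S*(1)=-
t_0: node(0,0) S=119.9100 payoff=9.6900 vs cont=22.3219 → 22.3219 [wait]  ⇒ S*(0)=-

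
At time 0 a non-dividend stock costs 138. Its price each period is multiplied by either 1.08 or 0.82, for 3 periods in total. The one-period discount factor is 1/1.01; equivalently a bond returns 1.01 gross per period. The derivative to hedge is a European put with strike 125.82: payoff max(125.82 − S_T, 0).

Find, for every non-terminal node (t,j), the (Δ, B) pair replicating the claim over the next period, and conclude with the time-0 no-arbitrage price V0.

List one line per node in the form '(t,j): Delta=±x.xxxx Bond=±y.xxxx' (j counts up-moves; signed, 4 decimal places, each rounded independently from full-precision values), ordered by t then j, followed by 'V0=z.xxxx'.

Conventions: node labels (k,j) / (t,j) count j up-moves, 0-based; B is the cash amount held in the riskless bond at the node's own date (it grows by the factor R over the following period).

Since d<R<u, set p* = (R−d)/(u−d) = 0.7308; price each node as the discounted p*-expectation of its children.
At maturity the claim pays: V(3,0)=49.7312, V(3,1)=25.6055, V(3,2)=0.0000, V(3,3)=0.0000
  t=2,j=0: stock 92.7912 → up 100.2145 (V=25.6055), down 76.0888 (V=49.7312). Price 31.7831; hedge Δ=-1.0000, bond B=124.5743.
  t=2,j=1: stock 122.2128 → up 131.9898 (V=0.0000), down 100.2145 (V=25.6055). Price 6.8255; hedge Δ=-0.8058, bond B=105.3082.
  t=2,j=2: stock 160.9632 → up 173.8403 (V=0.0000), down 131.9898 (V=0.0000). Price 0.0000; hedge Δ=0.0000, bond B=0.0000.
  t=1,j=0: stock 113.1600 → up 122.2128 (V=6.8255), down 92.7912 (V=31.7831). Price 13.4108; hedge Δ=-0.8483, bond B=109.4012.
  t=1,j=1: stock 149.0400 → up 160.9632 (V=0.0000), down 122.2128 (V=6.8255). Price 1.8194; hedge Δ=-0.1761, bond B=28.0715.
  t=0,j=0: stock 138.0000 → up 149.0400 (V=1.8194), down 113.1600 (V=13.4108). Price 4.8913; hedge Δ=-0.3231, bond B=49.4732.
As a check, the time-0 holding Δ(0,0)·S0 + B(0,0) comes to 4.8913 — exactly V0.

(0,0): Delta=-0.3231 Bond=49.4732
(1,0): Delta=-0.8483 Bond=109.4012
(1,1): Delta=-0.1761 Bond=28.0715
(2,0): Delta=-1.0000 Bond=124.5743
(2,1): Delta=-0.8058 Bond=105.3082
(2,2): Delta=0.0000 Bond=0.0000
V0=4.8913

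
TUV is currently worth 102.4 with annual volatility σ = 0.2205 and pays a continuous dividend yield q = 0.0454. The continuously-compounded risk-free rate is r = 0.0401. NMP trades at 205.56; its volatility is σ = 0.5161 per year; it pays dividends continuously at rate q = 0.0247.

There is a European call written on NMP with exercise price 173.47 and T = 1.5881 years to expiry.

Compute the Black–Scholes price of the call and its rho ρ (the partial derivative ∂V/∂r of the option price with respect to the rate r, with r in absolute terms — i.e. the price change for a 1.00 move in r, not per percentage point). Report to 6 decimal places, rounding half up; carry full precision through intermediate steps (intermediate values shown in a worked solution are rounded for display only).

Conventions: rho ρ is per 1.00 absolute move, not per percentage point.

price = 65.344777
ρ = 126.500737

σ√T = 0.5161·√1.5881 = 0.650388
d₁ = (ln(S/K) + (r−q+σ²/2)T) / (σ√T) = (ln(205.56/173.47) + (0.0401−0.0247+0.5161²/2)·1.5881) / 0.650388 = (0.169733 + 0.235959) / 0.650388 = 0.623770
d₂ = d₁ − σ√T = 0.623770 − 0.650388 = -0.026619
e^{−rT} = 0.938303
e^{−qT} = 0.961533
N(d₁) = 0.733611,  N(d₂) = 0.489382
Call price V = S·e^{−qT}·N(d₁) − K·e^{−rT}·N(d₂) = 145.000174 − 79.655398 = 65.344777
ρ = K·T·e^{−rT}·N(d₂) = 126.500737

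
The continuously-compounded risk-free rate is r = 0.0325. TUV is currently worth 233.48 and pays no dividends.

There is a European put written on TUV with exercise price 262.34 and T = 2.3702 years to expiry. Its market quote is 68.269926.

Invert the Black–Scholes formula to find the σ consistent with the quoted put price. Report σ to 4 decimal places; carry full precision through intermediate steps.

sigma = 0.4422

At σ = 0.4422 the Black–Scholes value reproduces the quote:
σ√T = 0.4422·√2.3702 = 0.680787
d₁ = (ln(S/K) + (r+σ²/2)T) / (σ√T) = (ln(233.48/262.34) + (0.0325+0.4422²/2)·2.3702) / 0.680787 = (-0.116545 + 0.308767) / 0.680787 = 0.282353
d₂ = d₁ − σ√T = 0.282353 − 0.680787 = -0.398434
e^{−rT} = 0.925861
N(−d₁) = 0.388837,  N(−d₂) = 0.654845
V = K·e^{−rT}·N(−d₂) − S·N(−d₁) = 159.055487 − 90.785561 = 68.269926 (matching the quote); vega is positive throughout, so no other σ reproduces this price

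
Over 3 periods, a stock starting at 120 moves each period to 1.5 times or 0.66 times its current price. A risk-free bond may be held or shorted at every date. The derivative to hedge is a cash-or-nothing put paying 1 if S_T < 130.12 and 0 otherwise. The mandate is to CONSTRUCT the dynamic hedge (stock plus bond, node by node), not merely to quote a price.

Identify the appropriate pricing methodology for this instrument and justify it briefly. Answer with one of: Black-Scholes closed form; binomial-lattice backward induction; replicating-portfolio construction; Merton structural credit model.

Key observation: the mandate to exhibit the hedge at every date and state singles out the replicating-portfolio construction on the 3-period tree with factors 1.5 and 0.66 from 120.

framework: replicating-portfolio construction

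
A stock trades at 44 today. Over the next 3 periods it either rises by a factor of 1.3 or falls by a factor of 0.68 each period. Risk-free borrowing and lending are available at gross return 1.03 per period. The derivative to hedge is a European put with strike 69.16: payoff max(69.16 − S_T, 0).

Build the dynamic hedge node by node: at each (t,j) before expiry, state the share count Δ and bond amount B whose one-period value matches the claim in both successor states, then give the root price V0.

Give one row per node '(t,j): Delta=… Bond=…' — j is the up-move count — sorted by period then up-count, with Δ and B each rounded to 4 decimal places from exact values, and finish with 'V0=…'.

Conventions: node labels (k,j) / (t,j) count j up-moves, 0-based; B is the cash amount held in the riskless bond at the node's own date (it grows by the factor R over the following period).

Risk-neutral probability p* = (R−d)/(u−d) = (1.03−0.68)/(1.3−0.68) = 0.5645.
Terminal payoffs: V(3,0)=55.3250, V(3,1)=42.7107, V(3,2)=18.5952, V(3,3)=0.0000
(2,0): S=20.3456. Δ = (V_up−V_dn)/(S_up−S_dn) = (42.7107−55.3250)/(26.4493−13.8350) = -1.0000. V = [p*·42.7107 + (1−p*)·55.3250]/1.03 = 46.8000. B = V − Δ·S = 67.1456.
(2,1): S=38.8960. Δ = (V_up−V_dn)/(S_up−S_dn) = (18.5952−42.7107)/(50.5648−26.4493) = -1.0000. V = [p*·18.5952 + (1−p*)·42.7107]/1.03 = 28.2496. B = V − Δ·S = 67.1456.
(2,2): S=74.3600. Δ = (V_up−V_dn)/(S_up−S_dn) = (0.0000−18.5952)/(96.6680−50.5648) = -0.4033. V = [p*·0.0000 + (1−p*)·18.5952]/1.03 = 7.8620. B = V − Δ·S = 37.8543.
(1,0): S=29.9200. Δ = (V_up−V_dn)/(S_up−S_dn) = (28.2496−46.8000)/(38.8960−20.3456) = -1.0000. V = [p*·28.2496 + (1−p*)·46.8000]/1.03 = 35.2699. B = V − Δ·S = 65.1899.
(1,1): S=57.2000. Δ = (V_up−V_dn)/(S_up−S_dn) = (7.8620−28.2496)/(74.3600−38.8960) = -0.5749. V = [p*·7.8620 + (1−p*)·28.2496]/1.03 = 16.2529. B = V − Δ·S = 49.1361.
(0,0): S=44.0000. Δ = (V_up−V_dn)/(S_up−S_dn) = (16.2529−35.2699)/(57.2000−29.9200) = -0.6971. V = [p*·16.2529 + (1−p*)·35.2699]/1.03 = 23.8199. B = V − Δ·S = 54.4925.
Check: Δ(0,0)·S0 + B(0,0) = 23.8199 = V0.

(0,0): Delta=-0.6971 Bond=54.4925
(1,0): Delta=-1.0000 Bond=65.1899
(1,1): Delta=-0.5749 Bond=49.1361
(2,0): Delta=-1.0000 Bond=67.1456
(2,1): Delta=-1.0000 Bond=67.1456
(2,2): Delta=-0.4033 Bond=37.8543
V0=23.8199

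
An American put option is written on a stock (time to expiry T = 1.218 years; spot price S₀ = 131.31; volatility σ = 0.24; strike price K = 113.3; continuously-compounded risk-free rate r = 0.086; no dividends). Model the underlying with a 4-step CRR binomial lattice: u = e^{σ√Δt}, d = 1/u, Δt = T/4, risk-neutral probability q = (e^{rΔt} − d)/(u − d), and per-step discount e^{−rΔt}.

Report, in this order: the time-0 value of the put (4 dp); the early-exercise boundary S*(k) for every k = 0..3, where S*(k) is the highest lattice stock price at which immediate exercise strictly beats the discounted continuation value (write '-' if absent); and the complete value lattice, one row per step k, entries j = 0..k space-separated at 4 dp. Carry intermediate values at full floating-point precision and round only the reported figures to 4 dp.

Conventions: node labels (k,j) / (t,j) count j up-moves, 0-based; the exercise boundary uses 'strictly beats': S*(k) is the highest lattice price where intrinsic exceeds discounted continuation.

params: Δt=0.30450 u=1.14161 d=0.87596 q=0.56682 e^(-rΔt)=0.97415
t_4 payoffs: 35.9904 12.5452 0.0000 0.0000 0.0000
t_3: node(3,0) S=88.2571 payoff=25.0429 vs cont=22.1144 → 25.0429 [stop]  node(3,1) S=115.0222 payoff=0.0000 vs cont=5.2939 → 5.2939 [wait]  node(3,2) S=149.9042 payoff=0.0000 vs cont=0.0000 → 0.0000 [wait]  node(3,3) S=195.3647 payoff=0.0000 vs cont=0.0000 → 0.0000 [wait]  ⇒ S*(3)=88.2571
t_2: node(2,0) S=100.7548 payoff=12.5452 vs cont=13.4908 → 13.4908 [wait]  node(2,1) S=131.3100 payoff=0.0000 vs cont=2.2339 → 2.2339 [wait]  node(2,2) S=171.1315 payoff=0.0000 vs cont=0.0000 → 0.0000 [wait]  ⇒ S*(2)=-
t_1: node(1,0) S=115.0222 payoff=0.0000 vs cont=6.9264 → 6.9264 [wait]  node(1,1) S=149.9042 payoff=0.0000 vs cont=0.9427 → 0.9427 [wait]  ⇒ S*(1)=-
t_0: node(0,0) S=131.3100 payoff=0.0000 vs cont=3.4434 → 3.4434 [wait]  ⇒ S*(0)=-

price = 3.4434
boundary = - - - 88.2571
tree:
3.4434
6.9264 0.9427
13.4908 2.2339 0.0000
25.0429 5.2939 0.0000 0.0000
35.9904 12.5452 0.0000 0.0000 0.0000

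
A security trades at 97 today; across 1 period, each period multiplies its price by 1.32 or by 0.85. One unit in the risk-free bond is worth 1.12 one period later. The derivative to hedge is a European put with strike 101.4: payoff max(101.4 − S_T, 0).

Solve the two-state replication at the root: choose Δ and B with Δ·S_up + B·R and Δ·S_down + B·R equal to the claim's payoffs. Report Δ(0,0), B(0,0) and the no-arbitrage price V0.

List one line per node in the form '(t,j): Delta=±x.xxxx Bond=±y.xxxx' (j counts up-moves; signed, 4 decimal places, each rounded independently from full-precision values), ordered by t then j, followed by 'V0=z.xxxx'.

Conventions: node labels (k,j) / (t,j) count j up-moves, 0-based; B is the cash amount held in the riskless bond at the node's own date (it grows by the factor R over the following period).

(0,0): Delta=-0.4157 Bond=47.5190
V0=7.1998

The replicating-portfolio and risk-neutral prices coincide; use p* = (1.12−0.85)/(1.32−0.85) = 0.5745 for the latter.
Expiry values: V(1,0)=18.9500, V(1,1)=0.0000
  t=0,j=0: stock 97.0000 → up 128.0400 (V=0.0000), down 82.4500 (V=18.9500). Price 7.1998; hedge Δ=-0.4157, bond B=47.5190.
Check: Δ(0,0)·S0 + B(0,0) = 7.1998 = V0.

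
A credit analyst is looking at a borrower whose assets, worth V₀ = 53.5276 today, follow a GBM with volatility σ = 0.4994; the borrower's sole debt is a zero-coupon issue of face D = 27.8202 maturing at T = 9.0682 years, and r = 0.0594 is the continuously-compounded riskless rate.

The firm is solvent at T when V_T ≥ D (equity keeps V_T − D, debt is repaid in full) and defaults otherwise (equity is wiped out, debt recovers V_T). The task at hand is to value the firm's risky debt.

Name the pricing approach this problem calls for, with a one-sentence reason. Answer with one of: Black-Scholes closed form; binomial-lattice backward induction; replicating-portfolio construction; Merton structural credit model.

framework: Merton structural credit model

Key observation: with the firm-asset dynamics (V₀ = 53.5276) and a single zero-coupon liability of face 27.8202 given, debt value, spread, and default probability all derive from the option view of the balance sheet.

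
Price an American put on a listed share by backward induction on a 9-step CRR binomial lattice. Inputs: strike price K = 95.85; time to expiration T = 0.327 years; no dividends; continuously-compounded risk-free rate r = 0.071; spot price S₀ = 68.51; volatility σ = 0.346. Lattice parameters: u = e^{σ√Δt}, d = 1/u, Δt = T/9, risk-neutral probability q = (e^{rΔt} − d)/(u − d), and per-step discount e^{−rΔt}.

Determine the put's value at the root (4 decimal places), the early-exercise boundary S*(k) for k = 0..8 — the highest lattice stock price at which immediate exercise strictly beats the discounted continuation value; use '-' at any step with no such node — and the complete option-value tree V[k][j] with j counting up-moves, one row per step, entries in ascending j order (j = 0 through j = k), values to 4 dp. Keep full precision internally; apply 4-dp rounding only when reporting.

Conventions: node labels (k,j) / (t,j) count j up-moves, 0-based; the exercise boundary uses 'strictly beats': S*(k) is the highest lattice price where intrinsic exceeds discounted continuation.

Δt=0.03633, u=1.06818, d=0.93618, q=0.50309, disc=e^(-rΔt)=0.99742
k=9 terminal: V=max(K-S,0) → 58.0083 52.6727 46.5847 39.6384 31.7126 22.6693 12.3509 0.5776 0.0000 0.0000
k=8: j=0 S=40.4215 intr=55.4285 cont=55.1815 V=55.4285[EX]; j=1 S=46.1209 intr=49.7291 cont=49.4821 V=49.7291[EX]; j=2 S=52.6239 intr=43.2261 cont=42.9791 V=43.2261[EX]; j=3 S=60.0439 intr=35.8061 cont=35.5592 V=35.8061[EX]; j=4 S=68.5100 intr=27.3400 cont=27.0931 V=27.3400[EX]; j=5 S=78.1698 intr=17.6802 cont=17.4332 V=17.6802[EX]; j=6 S=89.1917 intr=6.6583 cont=6.4113 V=6.6583[EX]; j=7 S=101.7677 intr=0.0000 cont=0.2863 V=0.2863[hold]; j=8 S=116.1168 intr=0.0000 cont=0.0000 V=0.0000[hold]  S*(8)=89.1917
k=7: j=0 S=43.1773 intr=52.6727 cont=52.4258 V=52.6727[EX]; j=1 S=49.2653 intr=46.5847 cont=46.3378 V=46.5847[EX]; j=2 S=56.2116 intr=39.6384 cont=39.3914 V=39.6384[EX]; j=3 S=64.1374 intr=31.7126 cont=31.4657 V=31.7126[EX]; j=4 S=73.1807 intr=22.6693 cont=22.4223 V=22.6693[EX]; j=5 S=83.4991 intr=12.3509 cont=12.1039 V=12.3509[EX]; j=6 S=95.2724 intr=0.5776 cont=3.4437 V=3.4437[hold]; j=7 S=108.7057 intr=0.0000 cont=0.1419 V=0.1419[hold]  S*(7)=83.4991
k=6: j=0 S=46.1209 intr=49.7291 cont=49.4821 V=49.7291[EX]; j=1 S=52.6239 intr=43.2261 cont=42.9791 V=43.2261[EX]; j=2 S=60.0439 intr=35.8061 cont=35.5592 V=35.8061[EX]; j=3 S=68.5100 intr=27.3400 cont=27.0931 V=27.3400[EX]; j=4 S=78.1698 intr=17.6802 cont=17.4332 V=17.6802[EX]; j=5 S=89.1917 intr=6.6583 cont=7.8495 V=7.8495[hold]; j=6 S=101.7677 intr=0.0000 cont=1.7780 V=1.7780[hold]  S*(6)=78.1698
k=5: j=0 S=49.2653 intr=46.5847 cont=46.3378 V=46.5847[EX]; j=1 S=56.2116 intr=39.6384 cont=39.3914 V=39.6384[EX]; j=2 S=64.1374 intr=31.7126 cont=31.4657 V=31.7126[EX]; j=3 S=73.1807 intr=22.6693 cont=22.4223 V=22.6693[EX]; j=4 S=83.4991 intr=12.3509 cont=12.7017 V=12.7017[hold]; j=5 S=95.2724 intr=0.5776 cont=4.7827 V=4.7827[hold]  S*(5)=73.1807
k=4: j=0 S=52.6239 intr=43.2261 cont=42.9791 V=43.2261[EX]; j=1 S=60.0439 intr=35.8061 cont=35.5592 V=35.8061[EX]; j=2 S=68.5100 intr=27.3400 cont=27.0931 V=27.3400[EX]; j=3 S=78.1698 intr=17.6802 cont=17.6092 V=17.6802[EX]; j=4 S=89.1917 intr=6.6583 cont=8.6953 V=8.6953[hold]  S*(4)=78.1698
k=3: j=0 S=56.2116 intr=39.6384 cont=39.3914 V=39.6384[EX]; j=1 S=64.1374 intr=31.7126 cont=31.4657 V=31.7126[EX]; j=2 S=73.1807 intr=22.6693 cont=22.4223 V=22.6693[EX]; j=3 S=83.4991 intr=12.3509 cont=13.1261 V=13.1261[hold]  S*(3)=73.1807
k=2: j=0 S=60.0439 intr=35.8061 cont=35.5592 V=35.8061[EX]; j=1 S=68.5100 intr=27.3400 cont=27.0931 V=27.3400[EX]; j=2 S=78.1698 intr=17.6802 cont=17.8222 V=17.8222[hold]  S*(2)=68.5100
k=1: j=0 S=64.1374 intr=31.7126 cont=31.4657 V=31.7126[EX]; j=1 S=73.1807 intr=22.6693 cont=22.4936 V=22.6693[EX]  S*(1)=73.1807
k=0: j=0 S=68.5100 intr=27.3400 cont=27.0931 V=27.3400[EX]  S*(0)=68.5100

price = 27.3400
boundary = 68.5100 73.1807 68.5100 73.1807 78.1698 73.1807 78.1698 83.4991 89.1917
tree:
27.3400
31.7126 22.6693
35.8061 27.3400 17.8222
39.6384 31.7126 22.6693 13.1261
43.2261 35.8061 27.3400 17.6802 8.6953
46.5847 39.6384 31.7126 22.6693 12.7017 4.7827
49.7291 43.2261 35.8061 27.3400 17.6802 7.8495 1.7780
52.6727 46.5847 39.6384 31.7126 22.6693 12.3509 3.4437 0.1419
55.4285 49.7291 43.2261 35.8061 27.3400 17.6802 6.6583 0.2863 0.0000
58.0083 52.6727 46.5847 39.6384 31.7126 22.6693 12.3509 0.5776 0.0000 0.0000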